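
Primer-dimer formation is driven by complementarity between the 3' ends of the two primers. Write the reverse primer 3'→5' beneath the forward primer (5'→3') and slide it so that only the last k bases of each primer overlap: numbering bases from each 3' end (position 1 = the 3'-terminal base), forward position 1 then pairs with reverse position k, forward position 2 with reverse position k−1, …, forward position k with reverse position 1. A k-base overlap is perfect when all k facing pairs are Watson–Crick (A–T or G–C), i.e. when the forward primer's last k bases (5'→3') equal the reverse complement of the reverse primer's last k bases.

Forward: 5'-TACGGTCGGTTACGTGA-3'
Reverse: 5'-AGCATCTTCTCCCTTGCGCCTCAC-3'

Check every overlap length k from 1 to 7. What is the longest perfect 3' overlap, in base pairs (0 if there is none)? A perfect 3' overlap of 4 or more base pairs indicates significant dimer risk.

Last 7 bases (5'→3') — forward …TACGTGA, reverse …GCCTCAC.
Reverse complement of the reverse primer's last 7 bases: GTGAGGC; its first k bases are the reverse complement of the reverse primer's last k bases, so a perfect k-base overlap needs the forward primer's last k bases to equal them.
Comparing (forward last k vs required): k=1: A vs G ✗; k=2: GA vs GT ✗; k=3: TGA vs GTG ✗; k=4: GTGA vs GTGA ✓; k=5: CGTGA vs GTGAG ✗; k=6: ACGTGA vs GTGAGG ✗; k=7: TACGTGA vs GTGAGGC ✗.
Only k = 4 is perfect, so the longest perfect 3' overlap is 4.

Longest perfect overlap: 4 complementary base pairs; significant dimer risk (threshold 4).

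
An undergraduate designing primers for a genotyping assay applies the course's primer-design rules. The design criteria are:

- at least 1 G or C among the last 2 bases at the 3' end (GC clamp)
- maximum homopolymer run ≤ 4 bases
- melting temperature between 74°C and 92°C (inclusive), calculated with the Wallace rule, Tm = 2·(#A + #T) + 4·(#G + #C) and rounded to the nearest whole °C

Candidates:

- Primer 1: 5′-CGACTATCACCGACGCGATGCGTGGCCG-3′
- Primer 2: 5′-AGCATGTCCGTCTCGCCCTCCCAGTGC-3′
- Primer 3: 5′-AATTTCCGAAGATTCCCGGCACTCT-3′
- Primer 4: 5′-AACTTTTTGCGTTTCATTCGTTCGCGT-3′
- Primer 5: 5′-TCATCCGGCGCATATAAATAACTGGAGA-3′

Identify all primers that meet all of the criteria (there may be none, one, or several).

Primer 1 (28 nt, A=5 T=4 G=9 C=10): 3' end CG has 2 G/C ✓; longest run = 2 ✓; Tm = 2·9 + 4·19 = 94°C, outside 74–92°C ✗ — fails.
Primer 2 (27 nt, A=3 T=6 G=6 C=12): 3' end GC has 2 G/C ✓; longest run = 3 ✓; Tm = 2·9 + 4·18 = 90°C ✓ — passes.
Primer 3 (25 nt, A=6 T=7 G=4 C=8): 3' end CT has 1 G/C ✓; longest run = 3 ✓; Tm = 2·13 + 4·12 = 74°C ✓ — passes.
Primer 4 (27 nt, A=3 T=13 G=5 C=6): 3' end GT has 1 G/C ✓; longest run = 5, exceeds 4 ✗; Tm = 2·16 + 4·11 = 76°C ✓ — fails.
Primer 5 (28 nt, A=10 T=6 G=6 C=6): 3' end GA has 1 G/C ✓; longest run = 3 ✓; Tm = 2·16 + 4·12 = 80°C ✓ — passes.

Primer 2, Primer 3 and Primer 5.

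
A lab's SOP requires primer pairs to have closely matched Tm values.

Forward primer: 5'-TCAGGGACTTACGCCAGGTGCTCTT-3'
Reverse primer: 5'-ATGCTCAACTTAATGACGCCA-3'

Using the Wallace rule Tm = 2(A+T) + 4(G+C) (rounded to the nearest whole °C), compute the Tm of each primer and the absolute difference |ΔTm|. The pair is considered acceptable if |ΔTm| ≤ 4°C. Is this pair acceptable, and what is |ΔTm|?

Forward: A=4 T=7 G=7 C=7 → Tm = 2·11 + 4·14 = 78°C.
Reverse: A=7 T=5 G=3 C=6 → Tm = 2·12 + 4·9 = 60°C.
|ΔTm| = |78 − 60| = 18°C, > 4°C.

|ΔTm| = 18°C; the pair is not acceptable.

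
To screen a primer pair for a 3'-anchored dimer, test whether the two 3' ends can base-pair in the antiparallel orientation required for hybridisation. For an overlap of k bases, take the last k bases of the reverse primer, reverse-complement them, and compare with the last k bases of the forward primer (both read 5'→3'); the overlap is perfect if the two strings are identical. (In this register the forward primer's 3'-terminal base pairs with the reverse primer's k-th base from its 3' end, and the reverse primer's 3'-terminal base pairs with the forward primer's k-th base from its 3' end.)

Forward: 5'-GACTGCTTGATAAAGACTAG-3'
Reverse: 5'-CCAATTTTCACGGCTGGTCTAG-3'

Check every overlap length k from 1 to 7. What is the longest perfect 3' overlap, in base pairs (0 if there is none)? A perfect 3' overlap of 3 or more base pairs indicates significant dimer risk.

Longest perfect overlap: 4 complementary base pairs; significant dimer risk (threshold 3).

Last 7 bases (5'→3') — forward …AGACTAG, reverse …GGTCTAG.
Reverse complement of the reverse primer's last 7 bases: CTAGACC; its first k bases are the reverse complement of the reverse primer's last k bases, so a perfect k-base overlap needs the forward primer's last k bases to equal them.
Comparing (forward last k vs required): k=1: G vs C ✗; k=2: AG vs CT ✗; k=3: TAG vs CTA ✗; k=4: CTAG vs CTAG ✓; k=5: ACTAG vs CTAGA ✗; k=6: GACTAG vs CTAGAC ✗; k=7: AGACTAG vs CTAGACC ✗.
Only k = 4 is perfect, so the longest perfect 3' overlap is 4.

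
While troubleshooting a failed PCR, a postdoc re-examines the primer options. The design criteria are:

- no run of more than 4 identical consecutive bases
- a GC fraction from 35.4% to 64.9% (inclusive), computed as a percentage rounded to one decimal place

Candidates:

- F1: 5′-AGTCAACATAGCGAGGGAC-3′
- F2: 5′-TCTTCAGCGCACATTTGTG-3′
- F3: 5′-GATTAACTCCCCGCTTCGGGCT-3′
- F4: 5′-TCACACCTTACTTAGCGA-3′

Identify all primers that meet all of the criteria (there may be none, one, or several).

F1, F2, F3 and F4.

F1 (19 nt, A=7 T=2 G=6 C=4): longest run = 3 ✓; GC 10/19 = 52.6% ✓ — passes.
F2 (19 nt, A=3 T=7 G=4 C=5): longest run = 3 ✓; GC 9/19 = 47.4% ✓ — passes.
F3 (22 nt, A=3 T=6 G=5 C=8): longest run = 4 ✓; GC 13/22 = 59.1% ✓ — passes.
F4 (18 nt, A=5 T=5 G=2 C=6): longest run = 2 ✓; GC 8/18 = 44.4% ✓ — passes.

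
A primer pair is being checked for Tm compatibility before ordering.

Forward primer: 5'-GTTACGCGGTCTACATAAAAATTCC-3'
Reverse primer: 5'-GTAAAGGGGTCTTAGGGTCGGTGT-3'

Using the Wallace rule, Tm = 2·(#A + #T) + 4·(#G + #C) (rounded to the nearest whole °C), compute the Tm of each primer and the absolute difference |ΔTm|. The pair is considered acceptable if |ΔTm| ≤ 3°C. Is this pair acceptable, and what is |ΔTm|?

|ΔTm| = 4°C; the pair is not acceptable.

Forward: A=8 T=7 G=4 C=6 → Tm = 2·15 + 4·10 = 70°C.
Reverse: A=4 T=7 G=11 C=2 → Tm = 2·11 + 4·13 = 74°C.
|ΔTm| = |70 − 74| = 4°C, > 3°C.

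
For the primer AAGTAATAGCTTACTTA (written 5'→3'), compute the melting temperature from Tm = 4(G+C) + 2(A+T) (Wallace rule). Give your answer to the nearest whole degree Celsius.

42°C

Base counts: A=7, T=6, G=2, C=2 (length 17).
Tm = 2·(7+6) + 4·(2+2) = 2·13 + 4·4 = 26 + 16 = 42°C.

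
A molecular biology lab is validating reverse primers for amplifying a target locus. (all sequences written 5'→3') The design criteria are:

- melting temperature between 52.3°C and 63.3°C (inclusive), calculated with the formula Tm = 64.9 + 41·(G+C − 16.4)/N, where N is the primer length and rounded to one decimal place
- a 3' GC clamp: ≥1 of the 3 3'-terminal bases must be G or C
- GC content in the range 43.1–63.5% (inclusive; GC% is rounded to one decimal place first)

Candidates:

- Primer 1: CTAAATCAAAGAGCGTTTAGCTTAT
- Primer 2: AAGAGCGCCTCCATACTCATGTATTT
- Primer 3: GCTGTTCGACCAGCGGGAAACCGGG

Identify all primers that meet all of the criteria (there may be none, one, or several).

Primer 1 (25 nt, A=9 T=8 G=4 C=4): Tm = 64.9 + 41·(8 − 16.4)/25 = 51.1°C, outside 52.3–63.3°C ✗; 3' end TAT has 0 G/C, need ≥1 ✗; GC 8/25 = 32.0%, outside 43.1–63.5% ✗ — fails.
Primer 2 (26 nt, A=7 T=8 G=4 C=7): Tm = 64.9 + 41·(11 − 16.4)/26 = 56.4°C ✓; 3' end TTT has 0 G/C, need ≥1 ✗; GC 11/26 = 42.3%, outside 43.1–63.5% ✗ — fails.
Primer 3 (25 nt, A=5 T=3 G=10 C=7): Tm = 64.9 + 41·(17 − 16.4)/25 = 65.9°C, outside 52.3–63.3°C ✗; 3' end GGG has 3 G/C ✓; GC 17/25 = 68.0%, outside 43.1–63.5% ✗ — fails.

None of the candidates satisfy all criteria.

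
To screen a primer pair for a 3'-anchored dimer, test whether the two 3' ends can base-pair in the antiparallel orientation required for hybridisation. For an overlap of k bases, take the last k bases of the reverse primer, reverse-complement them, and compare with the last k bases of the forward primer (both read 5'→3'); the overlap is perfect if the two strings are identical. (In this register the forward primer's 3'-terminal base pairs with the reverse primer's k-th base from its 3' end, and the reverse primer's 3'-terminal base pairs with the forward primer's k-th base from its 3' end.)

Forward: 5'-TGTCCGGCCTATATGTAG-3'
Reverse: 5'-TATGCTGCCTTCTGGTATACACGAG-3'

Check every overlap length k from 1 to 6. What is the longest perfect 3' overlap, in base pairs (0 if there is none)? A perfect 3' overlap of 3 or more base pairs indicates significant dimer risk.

Longest perfect overlap: 0 complementary base pairs; below the dimer-risk threshold (threshold 3).

Last 6 bases (5'→3') — forward …ATGTAG, reverse …CACGAG.
Reverse complement of the reverse primer's last 6 bases: CTCGTG; its first k bases are the reverse complement of the reverse primer's last k bases, so a perfect k-base overlap needs the forward primer's last k bases to equal them.
Comparing (forward last k vs required): k=1: G vs C ✗; k=2: AG vs CT ✗; k=3: TAG vs CTC ✗; k=4: GTAG vs CTCG ✗; k=5: TGTAG vs CTCGT ✗; k=6: ATGTAG vs CTCGTG ✗.
No overlap length from 1 to 6 is perfect, so the longest perfect 3' overlap is 0.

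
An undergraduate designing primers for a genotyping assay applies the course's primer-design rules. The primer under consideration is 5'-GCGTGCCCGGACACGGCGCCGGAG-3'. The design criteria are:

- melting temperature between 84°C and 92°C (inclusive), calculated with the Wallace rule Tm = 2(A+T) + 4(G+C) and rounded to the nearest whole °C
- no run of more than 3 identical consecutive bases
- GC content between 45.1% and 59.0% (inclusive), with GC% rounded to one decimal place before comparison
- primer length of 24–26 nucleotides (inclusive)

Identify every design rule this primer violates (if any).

Base counts: A=3, T=1, G=11, C=9 (length 24).
Tm: Tm = 2·4 + 4·20 = 88°C ✓
homopolymer run: longest run = 3 ✓
GC content: GC 20/24 = 83.3%, outside 45.1–59.0% ✗
length: length 24 ✓

Fails: GC content.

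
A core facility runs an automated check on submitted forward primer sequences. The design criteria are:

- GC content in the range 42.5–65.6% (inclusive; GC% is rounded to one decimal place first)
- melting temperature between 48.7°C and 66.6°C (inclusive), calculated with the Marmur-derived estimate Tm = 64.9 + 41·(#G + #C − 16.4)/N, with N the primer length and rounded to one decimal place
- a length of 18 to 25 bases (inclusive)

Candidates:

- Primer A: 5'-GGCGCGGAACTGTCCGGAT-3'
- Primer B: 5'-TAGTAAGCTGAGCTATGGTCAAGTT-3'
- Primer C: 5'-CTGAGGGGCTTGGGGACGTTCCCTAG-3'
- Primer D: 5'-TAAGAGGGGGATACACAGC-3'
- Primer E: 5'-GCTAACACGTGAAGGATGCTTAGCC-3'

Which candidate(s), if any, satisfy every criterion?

Primer A (19 nt, A=3 T=3 G=8 C=5): GC 13/19 = 68.4%, outside 42.5–65.6% ✗; Tm = 64.9 + 41·(13 − 16.4)/19 = 57.6°C ✓; length 19 ✓ — fails.
Primer B (25 nt, A=7 T=8 G=7 C=3): GC 10/25 = 40.0%, outside 42.5–65.6% ✗; Tm = 64.9 + 41·(10 − 16.4)/25 = 54.4°C ✓; length 25 ✓ — fails.
Primer C (26 nt, A=3 T=6 G=11 C=6): GC 17/26 = 65.4% ✓; Tm = 64.9 + 41·(17 − 16.4)/26 = 65.8°C ✓; length 26, outside 18–25 ✗ — fails.
Primer D (19 nt, A=7 T=2 G=7 C=3): GC 10/19 = 52.6% ✓; Tm = 64.9 + 41·(10 − 16.4)/19 = 51.1°C ✓; length 19 ✓ — passes.
Primer E (25 nt, A=7 T=5 G=7 C=6): GC 13/25 = 52.0% ✓; Tm = 64.9 + 41·(13 − 16.4)/25 = 59.3°C ✓; length 25 ✓ — passes.

Primer D and Primer E.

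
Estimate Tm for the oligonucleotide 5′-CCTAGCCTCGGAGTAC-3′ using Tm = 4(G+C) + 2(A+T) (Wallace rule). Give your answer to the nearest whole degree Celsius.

52°C

Base counts: A=3, T=3, G=4, C=6 (length 16).
Tm = 2·(3+3) + 4·(4+6) = 2·6 + 4·10 = 12 + 40 = 52°C.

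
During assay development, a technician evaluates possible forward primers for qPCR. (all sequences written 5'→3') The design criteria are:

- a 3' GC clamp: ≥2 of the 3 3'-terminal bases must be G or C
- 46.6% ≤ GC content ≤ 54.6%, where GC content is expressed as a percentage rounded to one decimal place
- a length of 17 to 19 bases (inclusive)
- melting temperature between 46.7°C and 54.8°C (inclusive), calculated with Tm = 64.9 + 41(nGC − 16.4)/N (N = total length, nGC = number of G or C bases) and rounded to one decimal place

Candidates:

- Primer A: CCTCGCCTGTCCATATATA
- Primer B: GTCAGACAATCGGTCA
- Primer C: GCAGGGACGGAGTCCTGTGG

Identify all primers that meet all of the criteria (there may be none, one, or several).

Primer A (19 nt, A=4 T=6 G=2 C=7): 3' end ATA has 0 G/C, need ≥2 ✗; GC 9/19 = 47.4% ✓; length 19 ✓; Tm = 64.9 + 41·(9 − 16.4)/19 = 48.9°C ✓ — fails.
Primer B (16 nt, A=5 T=3 G=4 C=4): 3' end TCA has 1 G/C, need ≥2 ✗; GC 8/16 = 50.0% ✓; length 16, outside 17–19 ✗; Tm = 64.9 + 41·(8 − 16.4)/16 = 43.4°C, outside 46.7–54.8°C ✗ — fails.
Primer C (20 nt, A=3 T=3 G=10 C=4): 3' end TGG has 2 G/C ✓; GC 14/20 = 70.0%, outside 46.6–54.6% ✗; length 20, outside 17–19 ✗; Tm = 64.9 + 41·(14 − 16.4)/20 = 60.0°C, outside 46.7–54.8°C ✗ — fails.

None of the candidates satisfy all criteria.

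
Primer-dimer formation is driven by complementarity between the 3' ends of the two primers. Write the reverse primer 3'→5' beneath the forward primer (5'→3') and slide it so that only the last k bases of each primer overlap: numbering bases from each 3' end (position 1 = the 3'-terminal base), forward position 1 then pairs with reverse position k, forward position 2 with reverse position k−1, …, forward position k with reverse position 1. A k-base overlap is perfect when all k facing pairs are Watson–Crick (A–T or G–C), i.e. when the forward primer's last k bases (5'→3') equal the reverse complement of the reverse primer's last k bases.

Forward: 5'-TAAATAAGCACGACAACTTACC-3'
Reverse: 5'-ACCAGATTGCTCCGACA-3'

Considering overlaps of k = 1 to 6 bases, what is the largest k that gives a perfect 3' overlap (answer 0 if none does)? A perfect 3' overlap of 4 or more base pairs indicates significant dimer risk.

Longest perfect overlap: 0 complementary base pairs; below the dimer-risk threshold (threshold 4).

Last 6 bases (5'→3') — forward …CTTACC, reverse …CCGACA.
Reverse complement of the reverse primer's last 6 bases: TGTCGG; its first k bases are the reverse complement of the reverse primer's last k bases, so a perfect k-base overlap needs the forward primer's last k bases to equal them.
Comparing (forward last k vs required): k=1: C vs T ✗; k=2: CC vs TG ✗; k=3: ACC vs TGT ✗; k=4: TACC vs TGTC ✗; k=5: TTACC vs TGTCG ✗; k=6: CTTACC vs TGTCGG ✗.
No overlap length from 1 to 6 is perfect, so the longest perfect 3' overlap is 0.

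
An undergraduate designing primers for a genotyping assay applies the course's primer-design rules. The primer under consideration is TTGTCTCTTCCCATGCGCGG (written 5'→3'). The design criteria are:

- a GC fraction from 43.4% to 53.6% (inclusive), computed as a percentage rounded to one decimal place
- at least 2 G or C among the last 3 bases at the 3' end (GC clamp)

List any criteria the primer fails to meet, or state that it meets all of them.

Base counts: A=1, T=7, G=5, C=7 (length 20).
GC content: GC 12/20 = 60.0%, outside 43.4–53.6% ✗
GC clamp: 3' end CGG has 3 G/C ✓

Fails: GC content.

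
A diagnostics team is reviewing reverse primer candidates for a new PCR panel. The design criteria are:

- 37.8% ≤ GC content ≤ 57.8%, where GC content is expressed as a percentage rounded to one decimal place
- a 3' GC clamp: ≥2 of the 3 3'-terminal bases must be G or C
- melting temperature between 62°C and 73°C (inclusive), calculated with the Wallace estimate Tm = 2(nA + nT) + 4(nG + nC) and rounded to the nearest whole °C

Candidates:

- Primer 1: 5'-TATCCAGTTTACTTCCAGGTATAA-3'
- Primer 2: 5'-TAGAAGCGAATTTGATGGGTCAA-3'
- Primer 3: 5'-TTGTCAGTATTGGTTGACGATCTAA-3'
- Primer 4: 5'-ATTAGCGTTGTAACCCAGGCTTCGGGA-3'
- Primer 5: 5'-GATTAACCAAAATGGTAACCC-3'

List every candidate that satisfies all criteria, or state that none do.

None of the candidates satisfy all criteria.

Primer 1 (24 nt, A=7 T=9 G=3 C=5): GC 8/24 = 33.3%, outside 37.8–57.8% ✗; 3' end TAA has 0 G/C, need ≥2 ✗; Tm = 2·16 + 4·8 = 64°C ✓ — fails.
Primer 2 (23 nt, A=8 T=6 G=7 C=2): GC 9/23 = 39.1% ✓; 3' end CAA has 1 G/C, need ≥2 ✗; Tm = 2·14 + 4·9 = 64°C ✓ — fails.
Primer 3 (25 nt, A=6 T=10 G=6 C=3): GC 9/25 = 36.0%, outside 37.8–57.8% ✗; 3' end TAA has 0 G/C, need ≥2 ✗; Tm = 2·16 + 4·9 = 68°C ✓ — fails.
Primer 4 (27 nt, A=6 T=7 G=8 C=6): GC 14/27 = 51.9% ✓; 3' end GGA has 2 G/C ✓; Tm = 2·13 + 4·14 = 82°C, outside 62–73°C ✗ — fails.
Primer 5 (21 nt, A=9 T=4 G=3 C=5): GC 8/21 = 38.1% ✓; 3' end CCC has 3 G/C ✓; Tm = 2·13 + 4·8 = 58°C, outside 62–73°C ✗ — fails.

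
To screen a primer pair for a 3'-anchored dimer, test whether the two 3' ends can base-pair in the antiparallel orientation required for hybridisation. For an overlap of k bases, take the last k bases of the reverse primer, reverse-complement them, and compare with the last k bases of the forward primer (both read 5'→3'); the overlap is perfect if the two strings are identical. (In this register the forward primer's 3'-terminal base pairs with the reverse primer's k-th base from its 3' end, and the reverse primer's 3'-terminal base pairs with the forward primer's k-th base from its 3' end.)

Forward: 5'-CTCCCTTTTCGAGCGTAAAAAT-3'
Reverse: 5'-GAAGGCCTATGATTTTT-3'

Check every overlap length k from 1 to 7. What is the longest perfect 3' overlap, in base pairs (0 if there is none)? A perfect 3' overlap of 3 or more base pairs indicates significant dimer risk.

Longest perfect overlap: 6 complementary base pairs; significant dimer risk (threshold 3).

Last 7 bases (5'→3') — forward …TAAAAAT, reverse …GATTTTT.
Reverse complement of the reverse primer's last 7 bases: AAAAATC; its first k bases are the reverse complement of the reverse primer's last k bases, so a perfect k-base overlap needs the forward primer's last k bases to equal them.
Comparing (forward last k vs required): k=1: T vs A ✗; k=2: AT vs AA ✗; k=3: AAT vs AAA ✗; k=4: AAAT vs AAAA ✗; k=5: AAAAT vs AAAAA ✗; k=6: AAAAAT vs AAAAAT ✓; k=7: TAAAAAT vs AAAAATC ✗.
Only k = 6 is perfect, so the longest perfect 3' overlap is 6.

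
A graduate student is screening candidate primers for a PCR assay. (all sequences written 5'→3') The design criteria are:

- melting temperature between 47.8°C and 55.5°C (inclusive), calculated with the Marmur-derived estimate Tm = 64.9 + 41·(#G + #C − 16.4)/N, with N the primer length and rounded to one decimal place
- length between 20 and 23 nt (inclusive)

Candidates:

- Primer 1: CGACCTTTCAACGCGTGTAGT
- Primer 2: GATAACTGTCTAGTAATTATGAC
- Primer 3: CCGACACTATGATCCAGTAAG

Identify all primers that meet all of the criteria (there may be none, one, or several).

Primer 1, Primer 2 and Primer 3.

Primer 1 (21 nt, A=4 T=6 G=5 C=6): Tm = 64.9 + 41·(11 − 16.4)/21 = 54.4°C ✓; length 21 ✓ — passes.
Primer 2 (23 nt, A=8 T=8 G=4 C=3): Tm = 64.9 + 41·(7 − 16.4)/23 = 48.1°C ✓; length 23 ✓ — passes.
Primer 3 (21 nt, A=7 T=4 G=4 C=6): Tm = 64.9 + 41·(10 − 16.4)/21 = 52.4°C ✓; length 21 ✓ — passes.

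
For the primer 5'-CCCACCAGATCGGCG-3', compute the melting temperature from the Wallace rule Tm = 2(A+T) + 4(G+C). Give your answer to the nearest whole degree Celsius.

52°C

Base counts: A=3, T=1, G=4, C=7 (length 15).
Tm = 2·(3+1) + 4·(4+7) = 2·4 + 4·11 = 8 + 44 = 52°C.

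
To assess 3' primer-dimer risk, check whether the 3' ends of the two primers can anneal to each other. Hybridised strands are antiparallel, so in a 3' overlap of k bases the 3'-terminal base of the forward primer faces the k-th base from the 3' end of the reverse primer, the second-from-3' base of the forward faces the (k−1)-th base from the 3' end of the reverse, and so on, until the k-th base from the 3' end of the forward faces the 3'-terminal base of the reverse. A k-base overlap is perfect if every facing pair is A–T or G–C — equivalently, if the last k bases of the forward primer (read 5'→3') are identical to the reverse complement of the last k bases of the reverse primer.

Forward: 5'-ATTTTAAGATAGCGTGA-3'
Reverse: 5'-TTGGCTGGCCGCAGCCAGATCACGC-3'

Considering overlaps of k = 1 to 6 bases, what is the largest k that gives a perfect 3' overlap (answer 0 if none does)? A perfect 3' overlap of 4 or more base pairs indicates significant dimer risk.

Longest perfect overlap: 6 complementary base pairs; significant dimer risk (threshold 4).

Last 6 bases (5'→3') — forward …GCGTGA, reverse …TCACGC.
Reverse complement of the reverse primer's last 6 bases: GCGTGA; its first k bases are the reverse complement of the reverse primer's last k bases, so a perfect k-base overlap needs the forward primer's last k bases to equal them.
Comparing (forward last k vs required): k=1: A vs G ✗; k=2: GA vs GC ✗; k=3: TGA vs GCG ✗; k=4: GTGA vs GCGT ✗; k=5: CGTGA vs GCGTG ✗; k=6: GCGTGA vs GCGTGA ✓.
Only k = 6 is perfect, so the longest perfect 3' overlap is 6.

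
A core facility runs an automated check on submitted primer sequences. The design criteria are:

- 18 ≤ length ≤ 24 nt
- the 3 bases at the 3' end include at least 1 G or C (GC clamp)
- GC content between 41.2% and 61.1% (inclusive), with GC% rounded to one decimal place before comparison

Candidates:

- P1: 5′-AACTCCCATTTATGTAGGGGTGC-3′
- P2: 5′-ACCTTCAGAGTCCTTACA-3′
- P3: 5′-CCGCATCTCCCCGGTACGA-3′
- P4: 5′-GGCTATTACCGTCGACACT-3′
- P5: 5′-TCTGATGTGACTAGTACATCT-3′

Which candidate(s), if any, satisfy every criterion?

P1, P2 and P4.

P1 (23 nt, A=5 T=7 G=6 C=5): length 23 ✓; 3' end TGC has 2 G/C ✓; GC 11/23 = 47.8% ✓ — passes.
P2 (18 nt, A=5 T=5 G=2 C=6): length 18 ✓; 3' end ACA has 1 G/C ✓; GC 8/18 = 44.4% ✓ — passes.
P3 (19 nt, A=3 T=3 G=4 C=9): length 19 ✓; 3' end CGA has 2 G/C ✓; GC 13/19 = 68.4%, outside 41.2–61.1% ✗ — fails.
P4 (19 nt, A=4 T=5 G=4 C=6): length 19 ✓; 3' end ACT has 1 G/C ✓; GC 10/19 = 52.6% ✓ — passes.
P5 (21 nt, A=5 T=8 G=4 C=4): length 21 ✓; 3' end TCT has 1 G/C ✓; GC 8/21 = 38.1%, outside 41.2–61.1% ✗ — fails.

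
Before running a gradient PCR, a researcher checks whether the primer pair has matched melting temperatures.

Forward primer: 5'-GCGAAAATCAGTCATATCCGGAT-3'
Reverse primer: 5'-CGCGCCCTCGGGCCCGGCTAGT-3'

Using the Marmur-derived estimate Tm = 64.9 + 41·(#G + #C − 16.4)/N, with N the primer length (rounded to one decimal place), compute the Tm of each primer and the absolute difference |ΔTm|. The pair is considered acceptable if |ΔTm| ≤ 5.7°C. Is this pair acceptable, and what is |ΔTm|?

Forward: G+C = 10, N = 23 → Tm = 64.9 + 41·(10 − 16.4)/23 = 53.5°C.
Reverse: G+C = 18, N = 22 → Tm = 64.9 + 41·(18 − 16.4)/22 = 67.9°C.
|ΔTm| = |53.5 − 67.9| = 14.4°C, > 5.7°C.

|ΔTm| = 14.4°C; the pair is not acceptable.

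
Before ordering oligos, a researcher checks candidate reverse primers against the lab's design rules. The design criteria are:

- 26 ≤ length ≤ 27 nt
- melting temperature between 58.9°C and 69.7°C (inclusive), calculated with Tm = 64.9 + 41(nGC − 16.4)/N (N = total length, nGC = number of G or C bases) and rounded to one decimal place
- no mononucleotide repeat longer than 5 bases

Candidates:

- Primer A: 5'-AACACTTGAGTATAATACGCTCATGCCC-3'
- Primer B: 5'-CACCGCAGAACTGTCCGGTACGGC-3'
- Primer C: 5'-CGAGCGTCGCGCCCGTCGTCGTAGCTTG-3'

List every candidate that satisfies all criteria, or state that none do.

Primer A (28 nt, A=9 T=7 G=4 C=8): length 28, outside 26–27 ✗; Tm = 64.9 + 41·(12 − 16.4)/28 = 58.5°C, outside 58.9–69.7°C ✗; longest run = 3 ✓ — fails.
Primer B (24 nt, A=5 T=3 G=7 C=9): length 24, outside 26–27 ✗; Tm = 64.9 + 41·(16 − 16.4)/24 = 64.2°C ✓; longest run = 2 ✓ — fails.
Primer C (28 nt, A=2 T=6 G=10 C=10): length 28, outside 26–27 ✗; Tm = 64.9 + 41·(20 − 16.4)/28 = 70.2°C, outside 58.9–69.7°C ✗; longest run = 3 ✓ — fails.

None of the candidates satisfy all criteria.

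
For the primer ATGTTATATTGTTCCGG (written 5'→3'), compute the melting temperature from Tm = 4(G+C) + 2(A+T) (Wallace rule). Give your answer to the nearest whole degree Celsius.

46°C

Base counts: A=3, T=8, G=4, C=2 (length 17).
Tm = 2·(3+8) + 4·(4+2) = 2·11 + 4·6 = 22 + 24 = 46°C.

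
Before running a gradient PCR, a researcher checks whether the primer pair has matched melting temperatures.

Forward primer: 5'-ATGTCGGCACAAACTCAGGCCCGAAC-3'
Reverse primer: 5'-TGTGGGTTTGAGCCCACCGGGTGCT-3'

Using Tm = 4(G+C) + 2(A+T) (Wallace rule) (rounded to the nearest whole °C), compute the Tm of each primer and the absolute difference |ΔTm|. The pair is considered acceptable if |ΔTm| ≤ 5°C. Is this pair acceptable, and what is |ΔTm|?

Forward: A=8 T=3 G=6 C=9 → Tm = 2·11 + 4·15 = 82°C.
Reverse: A=2 T=7 G=10 C=6 → Tm = 2·9 + 4·16 = 82°C.
|ΔTm| = |82 − 82| = 0°C, ≤ 5°C.

|ΔTm| = 0°C; the pair is acceptable.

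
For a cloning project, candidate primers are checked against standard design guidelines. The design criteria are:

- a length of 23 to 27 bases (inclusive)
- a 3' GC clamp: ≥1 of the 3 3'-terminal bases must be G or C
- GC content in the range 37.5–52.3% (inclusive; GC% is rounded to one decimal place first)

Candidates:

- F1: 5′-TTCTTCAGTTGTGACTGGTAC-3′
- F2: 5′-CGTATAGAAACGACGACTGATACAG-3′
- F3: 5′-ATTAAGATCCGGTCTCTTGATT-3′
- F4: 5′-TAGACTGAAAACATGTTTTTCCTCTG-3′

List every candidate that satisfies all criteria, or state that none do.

F1 (21 nt, A=3 T=9 G=5 C=4): length 21, outside 23–27 ✗; 3' end TAC has 1 G/C ✓; GC 9/21 = 42.9% ✓ — fails.
F2 (25 nt, A=10 T=4 G=6 C=5): length 25 ✓; 3' end CAG has 2 G/C ✓; GC 11/25 = 44.0% ✓ — passes.
F3 (22 nt, A=5 T=9 G=4 C=4): length 22, outside 23–27 ✗; 3' end ATT has 0 G/C, need ≥1 ✗; GC 8/22 = 36.4%, outside 37.5–52.3% ✗ — fails.
F4 (26 nt, A=7 T=10 G=4 C=5): length 26 ✓; 3' end CTG has 2 G/C ✓; GC 9/26 = 34.6%, outside 37.5–52.3% ✗ — fails.

F2 only.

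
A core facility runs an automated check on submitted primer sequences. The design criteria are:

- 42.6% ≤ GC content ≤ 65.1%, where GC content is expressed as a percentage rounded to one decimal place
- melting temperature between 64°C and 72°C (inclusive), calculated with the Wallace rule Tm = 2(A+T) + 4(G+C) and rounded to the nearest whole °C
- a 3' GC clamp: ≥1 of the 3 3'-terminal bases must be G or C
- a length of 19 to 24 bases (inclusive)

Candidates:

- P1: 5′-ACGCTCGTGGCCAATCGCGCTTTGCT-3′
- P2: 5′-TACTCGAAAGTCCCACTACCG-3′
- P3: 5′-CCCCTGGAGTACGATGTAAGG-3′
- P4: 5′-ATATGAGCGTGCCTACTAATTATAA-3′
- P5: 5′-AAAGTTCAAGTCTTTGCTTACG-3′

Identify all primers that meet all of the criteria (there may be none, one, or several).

P1 (26 nt, A=3 T=7 G=7 C=9): GC 16/26 = 61.5% ✓; Tm = 2·10 + 4·16 = 84°C, outside 64–72°C ✗; 3' end GCT has 2 G/C ✓; length 26, outside 19–24 ✗ — fails.
P2 (21 nt, A=6 T=4 G=3 C=8): GC 11/21 = 52.4% ✓; Tm = 2·10 + 4·11 = 64°C ✓; 3' end CCG has 3 G/C ✓; length 21 ✓ — passes.
P3 (21 nt, A=5 T=4 G=7 C=5): GC 12/21 = 57.1% ✓; Tm = 2·9 + 4·12 = 66°C ✓; 3' end AGG has 2 G/C ✓; length 21 ✓ — passes.
P4 (25 nt, A=9 T=8 G=4 C=4): GC 8/25 = 32.0%, outside 42.6–65.1% ✗; Tm = 2·17 + 4·8 = 66°C ✓; 3' end TAA has 0 G/C, need ≥1 ✗; length 25, outside 19–24 ✗ — fails.
P5 (22 nt, A=6 T=8 G=4 C=4): GC 8/22 = 36.4%, outside 42.6–65.1% ✗; Tm = 2·14 + 4·8 = 60°C, outside 64–72°C ✗; 3' end ACG has 2 G/C ✓; length 22 ✓ — fails.

P2 and P3.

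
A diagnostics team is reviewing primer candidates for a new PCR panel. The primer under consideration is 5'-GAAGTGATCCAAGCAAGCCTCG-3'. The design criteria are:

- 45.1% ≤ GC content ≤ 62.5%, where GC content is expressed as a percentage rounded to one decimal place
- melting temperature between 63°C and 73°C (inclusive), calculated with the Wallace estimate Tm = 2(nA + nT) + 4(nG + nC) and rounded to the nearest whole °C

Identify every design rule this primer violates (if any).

Base counts: A=7, T=3, G=6, C=6 (length 22).
GC content: GC 12/22 = 54.5% ✓
Tm: Tm = 2·10 + 4·12 = 68°C ✓

Meets all criteria.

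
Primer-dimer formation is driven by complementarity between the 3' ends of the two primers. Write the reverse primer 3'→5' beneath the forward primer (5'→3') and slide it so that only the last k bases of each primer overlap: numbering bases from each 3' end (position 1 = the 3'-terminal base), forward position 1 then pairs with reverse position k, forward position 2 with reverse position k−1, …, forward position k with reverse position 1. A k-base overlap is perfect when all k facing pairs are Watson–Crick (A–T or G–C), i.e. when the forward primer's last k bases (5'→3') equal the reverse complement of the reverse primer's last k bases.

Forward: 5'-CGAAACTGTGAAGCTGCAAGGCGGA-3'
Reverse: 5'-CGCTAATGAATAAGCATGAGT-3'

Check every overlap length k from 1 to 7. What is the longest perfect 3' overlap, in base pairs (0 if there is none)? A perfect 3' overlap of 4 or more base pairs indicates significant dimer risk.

Longest perfect overlap: 1 complementary base pair; below the dimer-risk threshold (threshold 4).

Last 7 bases (5'→3') — forward …AGGCGGA, reverse …CATGAGT.
Reverse complement of the reverse primer's last 7 bases: ACTCATG; its first k bases are the reverse complement of the reverse primer's last k bases, so a perfect k-base overlap needs the forward primer's last k bases to equal them.
Comparing (forward last k vs required): k=1: A vs A ✓; k=2: GA vs AC ✗; k=3: GGA vs ACT ✗; k=4: CGGA vs ACTC ✗; k=5: GCGGA vs ACTCA ✗; k=6: GGCGGA vs ACTCAT ✗; k=7: AGGCGGA vs ACTCATG ✗.
Only k = 1 is perfect, so the longest perfect 3' overlap is 1.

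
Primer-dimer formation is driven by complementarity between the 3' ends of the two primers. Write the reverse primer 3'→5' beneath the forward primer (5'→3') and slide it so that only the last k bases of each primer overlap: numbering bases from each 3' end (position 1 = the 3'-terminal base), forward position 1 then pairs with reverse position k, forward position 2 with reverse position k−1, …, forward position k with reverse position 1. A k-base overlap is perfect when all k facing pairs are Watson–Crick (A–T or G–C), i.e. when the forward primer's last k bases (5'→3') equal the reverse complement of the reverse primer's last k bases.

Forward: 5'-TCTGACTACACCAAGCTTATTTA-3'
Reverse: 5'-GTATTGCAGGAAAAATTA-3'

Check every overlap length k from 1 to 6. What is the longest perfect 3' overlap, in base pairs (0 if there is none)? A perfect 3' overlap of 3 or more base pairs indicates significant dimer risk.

Last 6 bases (5'→3') — forward …TATTTA, reverse …AAATTA.
Reverse complement of the reverse primer's last 6 bases: TAATTT; its first k bases are the reverse complement of the reverse primer's last k bases, so a perfect k-base overlap needs the forward primer's last k bases to equal them.
Comparing (forward last k vs required): k=1: A vs T ✗; k=2: TA vs TA ✓; k=3: TTA vs TAA ✗; k=4: TTTA vs TAAT ✗; k=5: ATTTA vs TAATT ✗; k=6: TATTTA vs TAATTT ✗.
Only k = 2 is perfect, so the longest perfect 3' overlap is 2.

Longest perfect overlap: 2 complementary base pairs; below the dimer-risk threshold (threshold 3).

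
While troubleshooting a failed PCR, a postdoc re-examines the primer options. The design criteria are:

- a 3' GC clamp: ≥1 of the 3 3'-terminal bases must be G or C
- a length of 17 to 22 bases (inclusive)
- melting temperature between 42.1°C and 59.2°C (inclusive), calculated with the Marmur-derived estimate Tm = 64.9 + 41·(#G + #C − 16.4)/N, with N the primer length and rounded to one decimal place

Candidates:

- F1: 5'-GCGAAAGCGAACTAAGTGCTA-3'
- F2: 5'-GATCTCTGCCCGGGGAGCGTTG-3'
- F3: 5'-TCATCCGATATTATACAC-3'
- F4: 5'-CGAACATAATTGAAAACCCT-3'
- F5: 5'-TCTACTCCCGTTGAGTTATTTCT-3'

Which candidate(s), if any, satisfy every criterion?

F1 and F4.

F1 (21 nt, A=8 T=3 G=6 C=4): 3' end CTA has 1 G/C ✓; length 21 ✓; Tm = 64.9 + 41·(10 − 16.4)/21 = 52.4°C ✓ — passes.
F2 (22 nt, A=2 T=5 G=9 C=6): 3' end TTG has 1 G/C ✓; length 22 ✓; Tm = 64.9 + 41·(15 − 16.4)/22 = 62.3°C, outside 42.1–59.2°C ✗ — fails.
F3 (18 nt, A=6 T=6 G=1 C=5): 3' end CAC has 2 G/C ✓; length 18 ✓; Tm = 64.9 + 41·(6 − 16.4)/18 = 41.2°C, outside 42.1–59.2°C ✗ — fails.
F4 (20 nt, A=9 T=4 G=2 C=5): 3' end CCT has 2 G/C ✓; length 20 ✓; Tm = 64.9 + 41·(7 − 16.4)/20 = 45.6°C ✓ — passes.
F5 (23 nt, A=3 T=11 G=3 C=6): 3' end TCT has 1 G/C ✓; length 23, outside 17–22 ✗; Tm = 64.9 + 41·(9 − 16.4)/23 = 51.7°C ✓ — fails.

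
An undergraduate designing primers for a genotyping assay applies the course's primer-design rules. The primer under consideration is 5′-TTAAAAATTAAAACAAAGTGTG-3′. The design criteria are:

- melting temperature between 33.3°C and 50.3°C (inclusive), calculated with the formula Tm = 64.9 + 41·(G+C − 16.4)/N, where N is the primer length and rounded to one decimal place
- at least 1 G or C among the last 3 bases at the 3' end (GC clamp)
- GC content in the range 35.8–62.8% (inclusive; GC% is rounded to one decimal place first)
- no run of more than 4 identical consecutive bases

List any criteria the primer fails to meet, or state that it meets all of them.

Fails: GC content, homopolymer run.

Base counts: A=12, T=6, G=3, C=1 (length 22).
Tm: Tm = 64.9 + 41·(4 − 16.4)/22 = 41.8°C ✓
GC clamp: 3' end GTG has 2 G/C ✓
GC content: GC 4/22 = 18.2%, outside 35.8–62.8% ✗
homopolymer run: longest run = 5, exceeds 4 ✗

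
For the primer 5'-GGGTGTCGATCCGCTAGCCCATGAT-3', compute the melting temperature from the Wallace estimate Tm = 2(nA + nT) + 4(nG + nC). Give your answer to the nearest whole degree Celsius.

Base counts: A=4, T=6, G=8, C=7 (length 25).
Tm = 2·(4+6) + 4·(8+7) = 2·10 + 4·15 = 20 + 60 = 80°C.

80°C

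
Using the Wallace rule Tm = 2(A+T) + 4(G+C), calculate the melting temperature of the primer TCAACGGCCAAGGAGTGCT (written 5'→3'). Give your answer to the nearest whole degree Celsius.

60°C

Base counts: A=5, T=3, G=6, C=5 (length 19).
Tm = 2·(5+3) + 4·(6+5) = 2·8 + 4·11 = 16 + 44 = 60°C.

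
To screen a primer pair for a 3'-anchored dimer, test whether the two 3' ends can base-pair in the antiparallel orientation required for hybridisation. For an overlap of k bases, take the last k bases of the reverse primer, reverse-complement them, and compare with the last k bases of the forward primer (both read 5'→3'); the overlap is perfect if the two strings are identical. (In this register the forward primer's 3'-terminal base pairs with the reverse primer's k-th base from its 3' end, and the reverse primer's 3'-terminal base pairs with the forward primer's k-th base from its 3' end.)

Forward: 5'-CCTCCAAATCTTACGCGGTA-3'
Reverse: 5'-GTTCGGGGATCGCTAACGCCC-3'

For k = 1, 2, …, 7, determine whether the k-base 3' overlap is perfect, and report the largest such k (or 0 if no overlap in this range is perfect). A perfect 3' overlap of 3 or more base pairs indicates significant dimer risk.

Last 7 bases (5'→3') — forward …CGCGGTA, reverse …AACGCCC.
Reverse complement of the reverse primer's last 7 bases: GGGCGTT; its first k bases are the reverse complement of the reverse primer's last k bases, so a perfect k-base overlap needs the forward primer's last k bases to equal them.
Comparing (forward last k vs required): k=1: A vs G ✗; k=2: TA vs GG ✗; k=3: GTA vs GGG ✗; k=4: GGTA vs GGGC ✗; k=5: CGGTA vs GGGCG ✗; k=6: GCGGTA vs GGGCGT ✗; k=7: CGCGGTA vs GGGCGTT ✗.
No overlap length from 1 to 7 is perfect, so the longest perfect 3' overlap is 0.

Longest perfect overlap: 0 complementary base pairs; below the dimer-risk threshold (threshold 3).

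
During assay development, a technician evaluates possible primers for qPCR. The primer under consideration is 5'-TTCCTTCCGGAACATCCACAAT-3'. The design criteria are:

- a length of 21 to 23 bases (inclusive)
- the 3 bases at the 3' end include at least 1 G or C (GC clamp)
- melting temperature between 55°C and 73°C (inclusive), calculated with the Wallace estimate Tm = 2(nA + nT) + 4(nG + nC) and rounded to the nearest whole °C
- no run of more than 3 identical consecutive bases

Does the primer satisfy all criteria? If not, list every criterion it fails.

Base counts: A=6, T=6, G=2, C=8 (length 22).
length: length 22 ✓
GC clamp: 3' end AAT has 0 G/C, need ≥1 ✗
Tm: Tm = 2·12 + 4·10 = 64°C ✓
homopolymer run: longest run = 2 ✓

Fails: GC clamp.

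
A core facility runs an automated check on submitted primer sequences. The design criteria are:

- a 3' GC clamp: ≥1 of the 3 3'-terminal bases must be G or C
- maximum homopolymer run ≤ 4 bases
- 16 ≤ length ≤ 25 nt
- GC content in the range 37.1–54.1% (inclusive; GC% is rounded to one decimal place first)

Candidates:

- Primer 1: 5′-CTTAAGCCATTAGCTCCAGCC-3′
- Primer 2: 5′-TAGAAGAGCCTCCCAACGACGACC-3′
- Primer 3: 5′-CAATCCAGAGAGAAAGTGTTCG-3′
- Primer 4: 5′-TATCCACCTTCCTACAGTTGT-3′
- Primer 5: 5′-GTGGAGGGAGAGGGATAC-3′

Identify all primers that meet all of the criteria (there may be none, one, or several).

Primer 1 (21 nt, A=5 T=5 G=3 C=8): 3' end GCC has 3 G/C ✓; longest run = 2 ✓; length 21 ✓; GC 11/21 = 52.4% ✓ — passes.
Primer 2 (24 nt, A=8 T=2 G=5 C=9): 3' end ACC has 2 G/C ✓; longest run = 3 ✓; length 24 ✓; GC 14/24 = 58.3%, outside 37.1–54.1% ✗ — fails.
Primer 3 (22 nt, A=8 T=4 G=6 C=4): 3' end TCG has 2 G/C ✓; longest run = 3 ✓; length 22 ✓; GC 10/22 = 45.5% ✓ — passes.
Primer 4 (21 nt, A=4 T=8 G=2 C=7): 3' end TGT has 1 G/C ✓; longest run = 2 ✓; length 21 ✓; GC 9/21 = 42.9% ✓ — passes.
Primer 5 (18 nt, A=5 T=2 G=10 C=1): 3' end TAC has 1 G/C ✓; longest run = 3 ✓; length 18 ✓; GC 11/18 = 61.1%, outside 37.1–54.1% ✗ — fails.

Primer 1, Primer 3 and Primer 4.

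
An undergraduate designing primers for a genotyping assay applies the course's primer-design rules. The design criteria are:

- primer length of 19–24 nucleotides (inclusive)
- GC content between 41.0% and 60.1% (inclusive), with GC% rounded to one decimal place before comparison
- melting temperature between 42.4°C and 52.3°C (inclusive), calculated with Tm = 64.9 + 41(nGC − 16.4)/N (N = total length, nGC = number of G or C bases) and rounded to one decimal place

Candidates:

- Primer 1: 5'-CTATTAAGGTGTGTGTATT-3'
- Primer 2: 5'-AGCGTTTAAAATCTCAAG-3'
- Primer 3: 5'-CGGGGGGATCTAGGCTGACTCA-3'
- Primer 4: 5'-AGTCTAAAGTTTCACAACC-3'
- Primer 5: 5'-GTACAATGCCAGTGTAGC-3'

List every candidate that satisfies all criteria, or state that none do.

Primer 1 (19 nt, A=4 T=9 G=5 C=1): length 19 ✓; GC 6/19 = 31.6%, outside 41.0–60.1% ✗; Tm = 64.9 + 41·(6 − 16.4)/19 = 42.5°C ✓ — fails.
Primer 2 (18 nt, A=7 T=5 G=3 C=3): length 18, outside 19–24 ✗; GC 6/18 = 33.3%, outside 41.0–60.1% ✗; Tm = 64.9 + 41·(6 − 16.4)/18 = 41.2°C, outside 42.4–52.3°C ✗ — fails.
Primer 3 (22 nt, A=4 T=4 G=9 C=5): length 22 ✓; GC 14/22 = 63.6%, outside 41.0–60.1% ✗; Tm = 64.9 + 41·(14 − 16.4)/22 = 60.4°C, outside 42.4–52.3°C ✗ — fails.
Primer 4 (19 nt, A=7 T=5 G=2 C=5): length 19 ✓; GC 7/19 = 36.8%, outside 41.0–60.1% ✗; Tm = 64.9 + 41·(7 − 16.4)/19 = 44.6°C ✓ — fails.
Primer 5 (18 nt, A=5 T=4 G=5 C=4): length 18, outside 19–24 ✗; GC 9/18 = 50.0% ✓; Tm = 64.9 + 41·(9 − 16.4)/18 = 48.0°C ✓ — fails.

None of the candidates satisfy all criteria.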